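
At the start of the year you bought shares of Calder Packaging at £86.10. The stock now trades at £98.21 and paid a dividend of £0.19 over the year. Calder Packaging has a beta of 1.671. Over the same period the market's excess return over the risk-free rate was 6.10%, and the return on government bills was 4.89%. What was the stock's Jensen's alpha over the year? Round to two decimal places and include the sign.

Realised HPR = (P1 + D1 − P0) / P0 = (98.21 + 0.19 − 86.10) / 86.10 = 12.30 / 86.10 = 14.2857%
CAPM required = R_f + β·MRP = 4.89% + 1.671 × 6.10% = 15.08310%
α = realised − required = 14.2857% − 15.08310% = -0.80%

-0.80%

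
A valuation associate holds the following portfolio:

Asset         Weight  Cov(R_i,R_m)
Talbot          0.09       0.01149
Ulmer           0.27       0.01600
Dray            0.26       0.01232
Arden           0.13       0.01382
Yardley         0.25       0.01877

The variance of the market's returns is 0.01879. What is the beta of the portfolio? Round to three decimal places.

β_Talbot = 0.01149 / 0.01879 = 0.6115
β_Ulmer = 0.01600 / 0.01879 = 0.8515
β_Dray = 0.01232 / 0.01879 = 0.6557
β_Arden = 0.01382 / 0.01879 = 0.7355
β_Yardley = 0.01877 / 0.01879 = 0.9989
β_P = Σ w_i β_i = 0.09×0.6115 + 0.27×0.8515 + 0.26×0.6557 + 0.13×0.7355 + 0.25×0.9989 = 0.8008

0.801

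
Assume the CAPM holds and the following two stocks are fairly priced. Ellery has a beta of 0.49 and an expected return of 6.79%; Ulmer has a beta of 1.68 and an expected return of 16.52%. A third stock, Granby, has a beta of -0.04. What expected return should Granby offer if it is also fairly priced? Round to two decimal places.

2.46%

MRP (SML slope) = (16.52% − 6.79%) / (1.68 − 0.49) = 9.73% / 1.19 = 8.1765%
R_f (intercept) = 6.79% − 0.49 × 8.1765% = 2.7835%
E(R_Granby) = R_f + β × MRP = 2.7835% + -0.04 × 8.1765% = 2.46%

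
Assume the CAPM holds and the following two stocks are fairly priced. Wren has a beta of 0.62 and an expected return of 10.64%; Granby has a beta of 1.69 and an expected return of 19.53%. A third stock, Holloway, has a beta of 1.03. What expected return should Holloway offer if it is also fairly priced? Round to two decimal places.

14.05%

MRP (SML slope) = (19.53% − 10.64%) / (1.69 − 0.62) = 8.89% / 1.07 = 8.3084%
R_f (intercept) = 10.64% − 0.62 × 8.3084% = 5.4888%
E(R_Holloway) = R_f + β × MRP = 5.4888% + 1.03 × 8.3084% = 14.05%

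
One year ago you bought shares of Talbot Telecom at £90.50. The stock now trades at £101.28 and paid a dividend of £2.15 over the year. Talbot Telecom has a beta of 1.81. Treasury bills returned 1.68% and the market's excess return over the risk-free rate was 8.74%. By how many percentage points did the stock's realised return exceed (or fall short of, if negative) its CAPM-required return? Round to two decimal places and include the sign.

Realised HPR = (P1 + D1 − P0) / P0 = (101.28 + 2.15 − 90.50) / 90.50 = 12.93 / 90.50 = 14.2873%
CAPM required = R_f + β·MRP = 1.68% + 1.81 × 8.74% = 17.4994%
α = realised − required = 14.2873% − 17.4994% = -3.21%

-3.21%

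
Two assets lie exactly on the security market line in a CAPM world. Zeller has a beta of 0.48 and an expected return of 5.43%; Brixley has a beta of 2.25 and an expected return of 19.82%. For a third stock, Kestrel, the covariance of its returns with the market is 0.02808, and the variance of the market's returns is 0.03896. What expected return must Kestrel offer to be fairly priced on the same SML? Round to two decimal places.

7.39%

MRP = (19.82% − 5.43%) / (2.25 − 0.48) = 8.1299%
R_f = 5.43% − 0.48 × 8.1299% = 1.5276%
β_Kestrel = Cov / Var(R_m) = 0.02808 / 0.03896 = 0.7207
E(R_Kestrel) = R_f + β × MRP = 1.5276% + 0.7207 × 8.1299% = 7.39%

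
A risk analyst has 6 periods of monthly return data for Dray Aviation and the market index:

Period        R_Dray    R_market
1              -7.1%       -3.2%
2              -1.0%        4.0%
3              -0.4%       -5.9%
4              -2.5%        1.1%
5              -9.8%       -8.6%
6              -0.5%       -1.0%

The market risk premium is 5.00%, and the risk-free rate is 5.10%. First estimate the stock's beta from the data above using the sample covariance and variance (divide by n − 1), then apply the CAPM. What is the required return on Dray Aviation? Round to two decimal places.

7.68%

Mean R_i = (-7.1 − 1.0 − 0.4 − 2.5 − 9.8 − 0.5) / 6 = -3.5500%
Mean R_m = (-3.2 + 4.0 − 5.9 + 1.1 − 8.6 − 1.0) / 6 = -2.2667%
Σ(R_i − R̄_i)(R_m − R̄_m) = 54.8300  ⇒  Cov = 54.8300 / 5 = 10.9660
Σ(R_m − R̄_m)² = 106.3933  ⇒  Var(R_m) = 106.3933 / 5 = 21.2787
β = Cov / Var(R_m) = 10.9660 / 21.2787 = 0.5154
E(R) = R_f + β × MRP = 5.10% + 0.5154 × 5.00% = 7.68%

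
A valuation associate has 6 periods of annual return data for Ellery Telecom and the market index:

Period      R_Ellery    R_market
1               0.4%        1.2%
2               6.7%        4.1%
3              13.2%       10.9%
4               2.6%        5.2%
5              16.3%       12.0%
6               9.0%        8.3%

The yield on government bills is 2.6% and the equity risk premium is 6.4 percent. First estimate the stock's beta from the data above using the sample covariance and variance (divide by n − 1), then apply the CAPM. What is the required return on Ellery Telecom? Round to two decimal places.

11.46%

Mean R_i = (0.4 + 6.7 + 13.2 + 2.6 + 16.3 + 9.0) / 6 = 8.0333%
Mean R_m = (1.2 + 4.1 + 10.9 + 5.2 + 12.0 + 8.3) / 6 = 6.9500%
Σ(R_i − R̄_i)(R_m − R̄_m) = 120.6600  ⇒  Cov = 120.6600 / 5 = 24.1320
Σ(R_m − R̄_m)² = 87.1750  ⇒  Var(R_m) = 87.1750 / 5 = 17.4350
β = Cov / Var(R_m) = 24.1320 / 17.4350 = 1.3841
E(R) = R_f + β × MRP = 2.6% + 1.3841 × 6.4% = 11.46%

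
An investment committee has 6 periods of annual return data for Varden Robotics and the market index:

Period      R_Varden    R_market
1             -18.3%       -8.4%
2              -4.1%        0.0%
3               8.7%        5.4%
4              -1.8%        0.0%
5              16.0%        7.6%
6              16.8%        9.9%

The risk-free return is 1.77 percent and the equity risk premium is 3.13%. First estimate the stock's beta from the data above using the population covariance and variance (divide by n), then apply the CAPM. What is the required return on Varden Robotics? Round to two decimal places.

8.11%

Mean R_i = (-18.3 − 4.1 + 8.7 − 1.8 + 16.0 + 16.8) / 6 = 2.8833%
Mean R_m = (-8.4 + 0.0 + 5.4 + 0.0 + 7.6 + 9.9) / 6 = 2.4167%
Σ(R_i − R̄_i)(R_m − R̄_m) = 446.8117  ⇒  Cov = 446.8117 / 6 = 74.4686
Σ(R_m − R̄_m)² = 220.4483  ⇒  Var(R_m) = 220.4483 / 6 = 36.7414
β = Cov / Var(R_m) = 74.4686 / 36.7414 = 2.0268
E(R) = R_f + β × MRP = 1.77% + 2.0268 × 3.13% = 8.11%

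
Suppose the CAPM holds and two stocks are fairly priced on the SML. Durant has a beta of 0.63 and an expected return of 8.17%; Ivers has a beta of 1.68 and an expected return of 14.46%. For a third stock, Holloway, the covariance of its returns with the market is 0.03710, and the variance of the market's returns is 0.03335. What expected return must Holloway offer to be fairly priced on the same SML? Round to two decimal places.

MRP = (14.46% − 8.17%) / (1.68 − 0.63) = 5.9905%
R_f = 8.17% − 0.63 × 5.9905% = 4.3960%
β_Holloway = Cov / Var(R_m) = 0.03710 / 0.03335 = 1.1124
E(R_Holloway) = R_f + β × MRP = 4.3960% + 1.1124 × 5.9905% = 11.06%

11.06%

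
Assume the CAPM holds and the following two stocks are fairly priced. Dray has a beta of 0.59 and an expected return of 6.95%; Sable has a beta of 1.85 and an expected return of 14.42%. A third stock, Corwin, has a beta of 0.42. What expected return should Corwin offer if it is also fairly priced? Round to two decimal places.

5.94%

MRP (SML slope) = (14.42% − 6.95%) / (1.85 − 0.59) = 7.47% / 1.26 = 5.9286%
R_f (intercept) = 6.95% − 0.59 × 5.9286% = 3.4521%
E(R_Corwin) = R_f + β × MRP = 3.4521% + 0.42 × 5.9286% = 5.94%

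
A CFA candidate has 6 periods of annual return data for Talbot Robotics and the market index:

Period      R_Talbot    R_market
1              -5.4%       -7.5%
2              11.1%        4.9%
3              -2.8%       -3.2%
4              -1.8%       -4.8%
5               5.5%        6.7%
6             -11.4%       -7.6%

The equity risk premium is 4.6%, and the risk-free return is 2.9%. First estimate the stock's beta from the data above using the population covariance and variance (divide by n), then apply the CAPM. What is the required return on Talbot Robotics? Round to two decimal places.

8.27%

Mean R_i = (-5.4 + 11.1 − 2.8 − 1.8 + 5.5 − 11.4) / 6 = -0.8000%
Mean R_m = (-7.5 + 4.9 − 3.2 − 4.8 + 6.7 − 7.6) / 6 = -1.9167%
Σ(R_i − R̄_i)(R_m − R̄_m) = 226.7800  ⇒  Cov = 226.7800 / 6 = 37.7967
Σ(R_m − R̄_m)² = 194.1483  ⇒  Var(R_m) = 194.1483 / 6 = 32.3581
β = Cov / Var(R_m) = 37.7967 / 32.3581 = 1.1681
E(R) = R_f + β × MRP = 2.9% + 1.1681 × 4.6% = 8.27%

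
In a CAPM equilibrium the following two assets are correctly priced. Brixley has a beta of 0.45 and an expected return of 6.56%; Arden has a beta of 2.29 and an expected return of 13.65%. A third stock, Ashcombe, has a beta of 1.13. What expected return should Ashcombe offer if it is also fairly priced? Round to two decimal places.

MRP (SML slope) = (13.65% − 6.56%) / (2.29 − 0.45) = 7.09% / 1.84 = 3.8533%
R_f (intercept) = 6.56% − 0.45 × 3.8533% = 4.8260%
E(R_Ashcombe) = R_f + β × MRP = 4.8260% + 1.13 × 3.8533% = 9.18%

9.18%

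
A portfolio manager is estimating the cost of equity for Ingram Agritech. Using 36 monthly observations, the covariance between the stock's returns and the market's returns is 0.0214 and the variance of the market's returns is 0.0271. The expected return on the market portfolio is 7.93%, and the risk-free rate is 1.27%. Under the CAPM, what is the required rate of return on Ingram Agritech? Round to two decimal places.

β = Cov(R_i, R_m) / Var(R_m) = 0.0214 / 0.0271 = 0.7897
MRP = 7.93% − 1.27% = 6.66%
E(R) = R_f + β × MRP = 1.27% + 0.7897 × 6.66% = 6.53%

6.53%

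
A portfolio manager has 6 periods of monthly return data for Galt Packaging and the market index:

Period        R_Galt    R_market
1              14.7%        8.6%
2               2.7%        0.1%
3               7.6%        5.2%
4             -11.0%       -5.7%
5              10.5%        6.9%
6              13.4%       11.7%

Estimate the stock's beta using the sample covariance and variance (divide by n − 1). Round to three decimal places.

1.457

Mean R_i = (14.7 + 2.7 + 7.6 − 11.0 + 10.5 + 13.4) / 6 = 6.3167%
Mean R_m = (8.6 + 0.1 + 5.2 − 5.7 + 6.9 + 11.7) / 6 = 4.4667%
Σ(R_i − R̄_i)(R_m − R̄_m) = 288.8533  ⇒  Cov = 288.8533 / 5 = 57.7707
Σ(R_m − R̄_m)² = 198.2933  ⇒  Var(R_m) = 198.2933 / 5 = 39.6587
β = Cov / Var(R_m) = 57.7707 / 39.6587 = 1.4567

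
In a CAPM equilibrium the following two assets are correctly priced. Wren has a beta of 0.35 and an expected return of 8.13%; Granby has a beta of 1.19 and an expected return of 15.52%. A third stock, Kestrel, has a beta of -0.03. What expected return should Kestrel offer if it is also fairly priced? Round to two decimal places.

MRP (SML slope) = (15.52% − 8.13%) / (1.19 − 0.35) = 7.39% / 0.84 = 8.7976%
R_f (intercept) = 8.13% − 0.35 × 8.7976% = 5.0508%
E(R_Kestrel) = R_f + β × MRP = 5.0508% + -0.03 × 8.7976% = 4.79%

4.79%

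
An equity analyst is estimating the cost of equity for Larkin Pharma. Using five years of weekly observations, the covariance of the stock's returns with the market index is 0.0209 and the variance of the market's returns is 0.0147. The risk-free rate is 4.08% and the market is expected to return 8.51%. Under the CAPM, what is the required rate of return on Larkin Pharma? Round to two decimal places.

β = Cov(R_i, R_m) / Var(R_m) = 0.0209 / 0.0147 = 1.4218
MRP = 8.51% − 4.08% = 4.43%
E(R) = R_f + β × MRP = 4.08% + 1.4218 × 4.43% = 10.38%

10.38%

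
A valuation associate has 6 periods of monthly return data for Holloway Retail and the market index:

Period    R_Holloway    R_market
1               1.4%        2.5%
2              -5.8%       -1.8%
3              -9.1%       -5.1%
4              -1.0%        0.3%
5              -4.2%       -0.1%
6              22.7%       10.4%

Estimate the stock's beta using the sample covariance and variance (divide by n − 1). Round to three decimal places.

2.129

Mean R_i = (1.4 − 5.8 − 9.1 − 1.0 − 4.2 + 22.7) / 6 = 0.6667%
Mean R_m = (2.5 − 1.8 − 5.1 + 0.3 − 0.1 + 10.4) / 6 = 1.0333%
Σ(R_i − R̄_i)(R_m − R̄_m) = 292.4167  ⇒  Cov = 292.4167 / 5 = 58.4833
Σ(R_m − R̄_m)² = 137.3533  ⇒  Var(R_m) = 137.3533 / 5 = 27.4707
β = Cov / Var(R_m) = 58.4833 / 27.4707 = 2.1289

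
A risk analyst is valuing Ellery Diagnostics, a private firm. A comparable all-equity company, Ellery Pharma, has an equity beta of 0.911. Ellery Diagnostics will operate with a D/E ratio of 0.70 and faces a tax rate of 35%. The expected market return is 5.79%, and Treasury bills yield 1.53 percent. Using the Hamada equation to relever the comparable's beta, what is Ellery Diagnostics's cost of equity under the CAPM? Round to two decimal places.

7.18%

β_L = β_U × [1 + (1 − t)(D/E)] = 0.911 × [1 + (1 − 0.35) × 0.70]
    = 0.911 × [1 + 0.65 × 0.70] = 0.911 × 1.4550 = 1.3255
MRP = 5.79% − 1.53% = 4.26%
E(R) = R_f + β_L × MRP = 1.53% + 1.3255 × 4.26% = 7.18%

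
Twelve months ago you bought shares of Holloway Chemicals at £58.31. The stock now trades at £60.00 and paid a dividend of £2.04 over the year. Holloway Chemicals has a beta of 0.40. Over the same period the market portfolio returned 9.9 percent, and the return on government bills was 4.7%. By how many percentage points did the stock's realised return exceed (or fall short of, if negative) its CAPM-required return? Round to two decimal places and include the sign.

-0.38%

Realised HPR = (P1 + D1 − P0) / P0 = (60.00 + 2.04 − 58.31) / 58.31 = 3.73 / 58.31 = 6.3968%
MRP = 9.9% − 4.7% = 5.20%
CAPM required = R_f + β·MRP = 4.7% + 0.40 × 5.2% = 6.7800%
α = realised − required = 6.3968% − 6.7800% = -0.38%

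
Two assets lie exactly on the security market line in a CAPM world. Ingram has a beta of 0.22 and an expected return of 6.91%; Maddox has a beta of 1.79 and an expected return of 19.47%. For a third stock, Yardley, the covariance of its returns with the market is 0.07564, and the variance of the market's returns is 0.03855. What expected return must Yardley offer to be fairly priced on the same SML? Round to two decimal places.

MRP = (19.47% − 6.91%) / (1.79 − 0.22) = 8.0000%
R_f = 6.91% − 0.22 × 8.0000% = 5.1500%
β_Yardley = Cov / Var(R_m) = 0.07564 / 0.03855 = 1.9621
E(R_Yardley) = R_f + β × MRP = 5.1500% + 1.9621 × 8.0000% = 20.85%

20.85%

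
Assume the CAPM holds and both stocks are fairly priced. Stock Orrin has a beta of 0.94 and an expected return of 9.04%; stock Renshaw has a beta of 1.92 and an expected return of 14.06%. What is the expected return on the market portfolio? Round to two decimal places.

Both satisfy E(R) = R_f + β·MRP, so the slope of the SML is
MRP = (14.06% − 9.04%) / (1.92 − 0.94) = 5.02% / 0.98 = 5.1224%
R_f = E(R_Orrin) − β_Orrin·MRP = 9.04% − 0.94 × 5.1224% = 4.2249%
E(R_m) = R_f + MRP = 4.2249% + 5.1224% = 9.35%

9.35%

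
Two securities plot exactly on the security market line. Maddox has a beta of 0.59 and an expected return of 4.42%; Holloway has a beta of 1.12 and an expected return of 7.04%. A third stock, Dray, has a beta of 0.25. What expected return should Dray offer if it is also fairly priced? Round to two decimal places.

2.74%

MRP (SML slope) = (7.04% − 4.42%) / (1.12 − 0.59) = 2.62% / 0.53 = 4.9434%
R_f (intercept) = 4.42% − 0.59 × 4.9434% = 1.5034%
E(R_Dray) = R_f + β × MRP = 1.5034% + 0.25 × 4.9434% = 2.74%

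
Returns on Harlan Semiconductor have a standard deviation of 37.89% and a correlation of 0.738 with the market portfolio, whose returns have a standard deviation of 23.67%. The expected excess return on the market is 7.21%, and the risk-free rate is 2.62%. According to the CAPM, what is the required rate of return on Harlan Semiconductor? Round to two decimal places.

β = ρ × σ_i / σ_m = 0.738 × 37.89% / 23.67% = 1.1814
E(R) = 2.62% + 1.1814 × 7.21% = 11.14%

11.14%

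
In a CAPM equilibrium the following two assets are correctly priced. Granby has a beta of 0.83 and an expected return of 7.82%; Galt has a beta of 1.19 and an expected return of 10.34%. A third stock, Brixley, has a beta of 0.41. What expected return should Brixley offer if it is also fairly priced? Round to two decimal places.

MRP (SML slope) = (10.34% − 7.82%) / (1.19 − 0.83) = 2.52% / 0.36 = 7.0000%
R_f (intercept) = 7.82% − 0.83 × 7.0000% = 2.0100%
E(R_Brixley) = R_f + β × MRP = 2.0100% + 0.41 × 7.0000% = 4.88%

4.88%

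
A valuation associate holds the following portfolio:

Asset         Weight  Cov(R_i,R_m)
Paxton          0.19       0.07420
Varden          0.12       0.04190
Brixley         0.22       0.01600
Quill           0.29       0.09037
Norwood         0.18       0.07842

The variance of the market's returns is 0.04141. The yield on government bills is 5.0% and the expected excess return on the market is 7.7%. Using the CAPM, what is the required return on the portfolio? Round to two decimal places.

β_Paxton = 0.07420 / 0.04141 = 1.7918
β_Varden = 0.04190 / 0.04141 = 1.0118
β_Brixley = 0.01600 / 0.04141 = 0.3864
β_Quill = 0.09037 / 0.04141 = 2.1823
β_Norwood = 0.07842 / 0.04141 = 1.8937
β_P = Σ w_i β_i = 0.19×1.7918 + 0.12×1.0118 + 0.22×0.3864 + 0.29×2.1823 + 0.18×1.8937 = 1.5206
E(R_P) = R_f + β_P × MRP = 5.0% + 1.5206 × 7.7% = 16.71%

16.71%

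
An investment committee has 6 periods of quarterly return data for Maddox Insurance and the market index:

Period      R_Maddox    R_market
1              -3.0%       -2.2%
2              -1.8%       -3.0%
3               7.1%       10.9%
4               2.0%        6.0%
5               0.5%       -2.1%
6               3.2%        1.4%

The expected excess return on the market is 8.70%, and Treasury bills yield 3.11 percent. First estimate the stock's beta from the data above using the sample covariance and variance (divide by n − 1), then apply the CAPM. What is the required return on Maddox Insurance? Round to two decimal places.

Mean R_i = (-3.0 − 1.8 + 7.1 + 2.0 + 0.5 + 3.2) / 6 = 1.3333%
Mean R_m = (-2.2 − 3.0 + 10.9 + 6.0 − 2.1 + 1.4) / 6 = 1.8333%
Σ(R_i − R̄_i)(R_m − R̄_m) = 90.1533  ⇒  Cov = 90.1533 / 5 = 18.0307
Σ(R_m − R̄_m)² = 154.8533  ⇒  Var(R_m) = 154.8533 / 5 = 30.9707
β = Cov / Var(R_m) = 18.0307 / 30.9707 = 0.5822
E(R) = R_f + β × MRP = 3.11% + 0.5822 × 8.70% = 8.18%

8.18%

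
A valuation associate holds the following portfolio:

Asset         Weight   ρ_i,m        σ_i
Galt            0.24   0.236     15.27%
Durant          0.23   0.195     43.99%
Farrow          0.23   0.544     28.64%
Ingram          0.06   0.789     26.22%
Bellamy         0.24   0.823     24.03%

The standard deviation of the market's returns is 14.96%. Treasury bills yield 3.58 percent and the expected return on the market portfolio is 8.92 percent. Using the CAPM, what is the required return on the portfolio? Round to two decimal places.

8.01%

β_Galt = 0.236 × 15.27% / 14.96% = 0.2409
β_Durant = 0.195 × 43.99% / 14.96% = 0.5734
β_Farrow = 0.544 × 28.64% / 14.96% = 1.0415
β_Ingram = 0.789 × 26.22% / 14.96% = 1.3829
β_Bellamy = 0.823 × 24.03% / 14.96% = 1.3220
β_P = Σ w_i β_i = 0.24×0.2409 + 0.23×0.5734 + 0.23×1.0415 + 0.06×1.3829 + 0.24×1.3220 = 0.8295
MRP = 8.92% − 3.58% = 5.34%
E(R_P) = R_f + β_P × MRP = 3.58% + 0.8295 × 5.34% = 8.01%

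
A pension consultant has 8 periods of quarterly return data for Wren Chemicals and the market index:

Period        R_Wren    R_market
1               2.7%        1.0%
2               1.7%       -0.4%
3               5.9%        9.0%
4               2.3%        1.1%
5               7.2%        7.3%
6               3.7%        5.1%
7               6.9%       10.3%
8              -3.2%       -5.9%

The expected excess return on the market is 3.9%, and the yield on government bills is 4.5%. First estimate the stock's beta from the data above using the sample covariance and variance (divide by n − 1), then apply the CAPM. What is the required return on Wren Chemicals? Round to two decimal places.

Mean R_i = (2.7 + 1.7 + 5.9 + 2.3 + 7.2 + 3.7 + 6.9 − 3.2) / 8 = 3.4000%
Mean R_m = (1.0 − 0.4 + 9.0 + 1.1 + 7.3 + 5.1 + 10.3 − 5.9) / 8 = 3.4375%
Σ(R_i − R̄_i)(R_m − R̄_m) = 125.5300  ⇒  Cov = 125.5300 / 7 = 17.9329
Σ(R_m − R̄_m)² = 209.0388  ⇒  Var(R_m) = 209.0388 / 7 = 29.8627
β = Cov / Var(R_m) = 17.9329 / 29.8627 = 0.6005
E(R) = R_f + β × MRP = 4.5% + 0.6005 × 3.9% = 6.84%

6.84%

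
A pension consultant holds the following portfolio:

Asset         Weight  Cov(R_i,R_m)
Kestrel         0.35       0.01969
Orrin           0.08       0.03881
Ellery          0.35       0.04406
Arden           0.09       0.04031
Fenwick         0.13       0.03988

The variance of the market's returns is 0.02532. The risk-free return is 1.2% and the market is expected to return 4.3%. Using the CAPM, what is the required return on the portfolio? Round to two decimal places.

β_Kestrel = 0.01969 / 0.02532 = 0.7776
β_Orrin = 0.03881 / 0.02532 = 1.5328
β_Ellery = 0.04406 / 0.02532 = 1.7401
β_Arden = 0.04031 / 0.02532 = 1.5920
β_Fenwick = 0.03988 / 0.02532 = 1.5750
β_P = Σ w_i β_i = 0.35×0.7776 + 0.08×1.5328 + 0.35×1.7401 + 0.09×1.5920 + 0.13×1.5750 = 1.3518
MRP = 4.3% − 1.2% = 3.10%
E(R_P) = R_f + β_P × MRP = 1.2% + 1.3518 × 3.1% = 5.39%

5.39%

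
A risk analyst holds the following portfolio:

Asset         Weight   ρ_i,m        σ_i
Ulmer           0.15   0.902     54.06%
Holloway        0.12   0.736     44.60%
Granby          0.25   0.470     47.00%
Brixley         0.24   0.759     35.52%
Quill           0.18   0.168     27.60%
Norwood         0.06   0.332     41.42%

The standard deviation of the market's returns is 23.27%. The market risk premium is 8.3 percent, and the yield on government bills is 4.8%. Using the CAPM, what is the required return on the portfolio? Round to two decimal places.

β_Ulmer = 0.902 × 54.06% / 23.27% = 2.0955
β_Holloway = 0.736 × 44.60% / 23.27% = 1.4106
β_Granby = 0.470 × 47.00% / 23.27% = 0.9493
β_Brixley = 0.759 × 35.52% / 23.27% = 1.1586
β_Quill = 0.168 × 27.60% / 23.27% = 0.1993
β_Norwood = 0.332 × 41.42% / 23.27% = 0.5910
β_P = Σ w_i β_i = 0.15×2.0955 + 0.12×1.4106 + 0.25×0.9493 + 0.24×1.1586 + 0.18×0.1993 + 0.06×0.5910 = 1.0703
E(R_P) = R_f + β_P × MRP = 4.8% + 1.0703 × 8.3% = 13.68%

13.68%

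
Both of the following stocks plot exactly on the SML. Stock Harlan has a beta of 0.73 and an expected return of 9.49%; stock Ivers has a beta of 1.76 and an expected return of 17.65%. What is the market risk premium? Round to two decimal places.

Both satisfy E(R) = R_f + β·MRP, so the slope of the SML is
MRP = (17.65% − 9.49%) / (1.76 − 0.73) = 8.16% / 1.03 = 7.9223%

7.92%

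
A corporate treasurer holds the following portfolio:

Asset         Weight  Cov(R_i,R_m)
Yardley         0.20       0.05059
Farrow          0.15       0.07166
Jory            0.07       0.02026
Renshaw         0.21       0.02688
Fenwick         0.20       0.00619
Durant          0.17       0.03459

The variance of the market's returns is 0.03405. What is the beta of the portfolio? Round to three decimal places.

1.029

β_Yardley = 0.05059 / 0.03405 = 1.4858
β_Farrow = 0.07166 / 0.03405 = 2.1046
β_Jory = 0.02026 / 0.03405 = 0.5950
β_Renshaw = 0.02688 / 0.03405 = 0.7894
β_Fenwick = 0.00619 / 0.03405 = 0.1818
β_Durant = 0.03459 / 0.03405 = 1.0159
β_P = Σ w_i β_i = 0.20×1.4858 + 0.15×2.1046 + 0.07×0.5950 + 0.21×0.7894 + 0.20×0.1818 + 0.17×1.0159 = 1.0293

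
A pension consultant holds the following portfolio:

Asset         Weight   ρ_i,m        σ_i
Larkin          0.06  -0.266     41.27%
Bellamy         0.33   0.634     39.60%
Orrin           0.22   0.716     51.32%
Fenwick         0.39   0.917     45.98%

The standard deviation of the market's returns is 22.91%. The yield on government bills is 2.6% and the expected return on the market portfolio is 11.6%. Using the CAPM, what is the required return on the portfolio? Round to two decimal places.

β_Larkin = -0.266 × 41.27% / 22.91% = -0.4792
β_Bellamy = 0.634 × 39.60% / 22.91% = 1.0959
β_Orrin = 0.716 × 51.32% / 22.91% = 1.6039
β_Fenwick = 0.917 × 45.98% / 22.91% = 1.8404
β_P = Σ w_i β_i = 0.06×-0.4792 + 0.33×1.0959 + 0.22×1.6039 + 0.39×1.8404 = 1.4035
MRP = 11.6% − 2.6% = 9.00%
E(R_P) = R_f + β_P × MRP = 2.6% + 1.4035 × 9.0% = 15.23%

15.23%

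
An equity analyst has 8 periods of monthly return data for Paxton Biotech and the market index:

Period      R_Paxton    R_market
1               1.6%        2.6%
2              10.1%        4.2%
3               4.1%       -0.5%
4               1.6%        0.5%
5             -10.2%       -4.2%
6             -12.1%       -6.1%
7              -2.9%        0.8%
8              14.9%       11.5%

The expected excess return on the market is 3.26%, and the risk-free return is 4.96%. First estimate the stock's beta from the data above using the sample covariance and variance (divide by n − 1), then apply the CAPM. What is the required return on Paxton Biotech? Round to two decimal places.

10.15%

Mean R_i = (1.6 + 10.1 + 4.1 + 1.6 − 10.2 − 12.1 − 2.9 + 14.9) / 8 = 0.8875%
Mean R_m = (2.6 + 4.2 − 0.5 + 0.5 − 4.2 − 6.1 + 0.8 + 11.5) / 8 = 1.1000%
Σ(R_i − R̄_i)(R_m − R̄_m) = 323.2000  ⇒  Cov = 323.2000 / 7 = 46.1714
Σ(R_m − R̄_m)² = 202.9600  ⇒  Var(R_m) = 202.9600 / 7 = 28.9943
β = Cov / Var(R_m) = 46.1714 / 28.9943 = 1.5924
E(R) = R_f + β × MRP = 4.96% + 1.5924 × 3.26% = 10.15%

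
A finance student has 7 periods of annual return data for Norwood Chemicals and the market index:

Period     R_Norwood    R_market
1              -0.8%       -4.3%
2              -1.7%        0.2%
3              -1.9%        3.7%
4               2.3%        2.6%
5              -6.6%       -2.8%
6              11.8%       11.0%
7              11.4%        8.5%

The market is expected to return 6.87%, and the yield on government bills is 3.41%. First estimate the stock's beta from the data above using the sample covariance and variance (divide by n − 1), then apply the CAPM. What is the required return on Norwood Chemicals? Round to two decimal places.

Mean R_i = (-0.8 − 1.7 − 1.9 + 2.3 − 6.6 + 11.8 + 11.4) / 7 = 2.0714%
Mean R_m = (-4.3 + 0.2 + 3.7 + 2.6 − 2.8 + 11.0 + 8.5) / 7 = 2.7000%
Σ(R_i − R̄_i)(R_m − R̄_m) = 208.0800  ⇒  Cov = 208.0800 / 6 = 34.6800
Σ(R_m − R̄_m)² = 189.0400  ⇒  Var(R_m) = 189.0400 / 6 = 31.5067
β = Cov / Var(R_m) = 34.6800 / 31.5067 = 1.1007
MRP = 6.87% − 3.41% = 3.46%
E(R) = R_f + β × MRP = 3.41% + 1.1007 × 3.46% = 7.22%

7.22%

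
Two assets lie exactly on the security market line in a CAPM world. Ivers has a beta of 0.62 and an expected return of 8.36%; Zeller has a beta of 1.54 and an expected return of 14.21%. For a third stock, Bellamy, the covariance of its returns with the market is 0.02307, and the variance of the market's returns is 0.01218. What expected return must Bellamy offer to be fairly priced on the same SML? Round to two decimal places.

MRP = (14.21% − 8.36%) / (1.54 − 0.62) = 6.3587%
R_f = 8.36% − 0.62 × 6.3587% = 4.4176%
β_Bellamy = Cov / Var(R_m) = 0.02307 / 0.01218 = 1.8941
E(R_Bellamy) = R_f + β × MRP = 4.4176% + 1.8941 × 6.3587% = 16.46%

16.46%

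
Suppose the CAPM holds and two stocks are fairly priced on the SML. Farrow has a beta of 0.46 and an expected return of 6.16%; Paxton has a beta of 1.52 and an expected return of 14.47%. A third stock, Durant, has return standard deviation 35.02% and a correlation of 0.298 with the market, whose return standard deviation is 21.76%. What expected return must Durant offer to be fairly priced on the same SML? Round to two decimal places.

MRP = (14.47% − 6.16%) / (1.52 − 0.46) = 7.8396%
R_f = 6.16% − 0.46 × 7.8396% = 2.5538%
β_Durant = ρ·σ_i/σ_m = 0.298 × 35.02 / 21.76 = 0.4796
E(R_Durant) = R_f + β × MRP = 2.5538% + 0.4796 × 7.8396% = 6.31%

6.31%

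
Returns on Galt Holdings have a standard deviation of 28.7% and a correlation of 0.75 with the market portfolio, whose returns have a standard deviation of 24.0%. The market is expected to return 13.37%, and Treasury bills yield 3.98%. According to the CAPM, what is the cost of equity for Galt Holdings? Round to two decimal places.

β = ρ × σ_i / σ_m = 0.75 × 28.7% / 24.0% = 0.8969
MRP = 13.37% − 3.98% = 9.39%
E(R) = 3.98% + 0.8969 × 9.39% = 12.40%

12.40%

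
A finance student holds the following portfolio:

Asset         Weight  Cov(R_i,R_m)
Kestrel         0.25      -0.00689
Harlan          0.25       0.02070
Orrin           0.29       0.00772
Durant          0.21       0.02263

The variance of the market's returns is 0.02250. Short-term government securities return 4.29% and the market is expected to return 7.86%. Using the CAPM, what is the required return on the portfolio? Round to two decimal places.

β_Kestrel = -0.00689 / 0.02250 = -0.3062
β_Harlan = 0.02070 / 0.02250 = 0.9200
β_Orrin = 0.00772 / 0.02250 = 0.3431
β_Durant = 0.02263 / 0.02250 = 1.0058
β_P = Σ w_i β_i = 0.25×-0.3062 + 0.25×0.9200 + 0.29×0.3431 + 0.21×1.0058 = 0.4642
MRP = 7.86% − 4.29% = 3.57%
E(R_P) = R_f + β_P × MRP = 4.29% + 0.4642 × 3.57% = 5.95%

5.95%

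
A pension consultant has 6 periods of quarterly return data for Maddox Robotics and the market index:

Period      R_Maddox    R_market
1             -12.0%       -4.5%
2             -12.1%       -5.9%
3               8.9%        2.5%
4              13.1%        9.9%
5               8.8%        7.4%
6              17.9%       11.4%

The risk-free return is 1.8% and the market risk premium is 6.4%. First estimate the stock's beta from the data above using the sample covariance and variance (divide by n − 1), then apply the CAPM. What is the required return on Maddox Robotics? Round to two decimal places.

12.66%

Mean R_i = (-12.0 − 12.1 + 8.9 + 13.1 + 8.8 + 17.9) / 6 = 4.1000%
Mean R_m = (-4.5 − 5.9 + 2.5 + 9.9 + 7.4 + 11.4) / 6 = 3.4667%
Σ(R_i − R̄_i)(R_m − R̄_m) = 461.2300  ⇒  Cov = 461.2300 / 5 = 92.2460
Σ(R_m − R̄_m)² = 271.9333  ⇒  Var(R_m) = 271.9333 / 5 = 54.3867
β = Cov / Var(R_m) = 92.2460 / 54.3867 = 1.6961
E(R) = R_f + β × MRP = 1.8% + 1.6961 × 6.4% = 12.66%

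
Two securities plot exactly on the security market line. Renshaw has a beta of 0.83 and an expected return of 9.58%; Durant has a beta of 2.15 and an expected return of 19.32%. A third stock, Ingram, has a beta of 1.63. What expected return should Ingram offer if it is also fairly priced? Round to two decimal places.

15.48%

MRP (SML slope) = (19.32% − 9.58%) / (2.15 − 0.83) = 9.74% / 1.32 = 7.3788%
R_f (intercept) = 9.58% − 0.83 × 7.3788% = 3.4556%
E(R_Ingram) = R_f + β × MRP = 3.4556% + 1.63 × 7.3788% = 15.48%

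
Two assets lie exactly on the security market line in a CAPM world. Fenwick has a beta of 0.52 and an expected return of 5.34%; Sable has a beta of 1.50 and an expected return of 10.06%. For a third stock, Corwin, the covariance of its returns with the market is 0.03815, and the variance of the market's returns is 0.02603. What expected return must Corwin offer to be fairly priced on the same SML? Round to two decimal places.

MRP = (10.06% − 5.34%) / (1.50 − 0.52) = 4.8163%
R_f = 5.34% − 0.52 × 4.8163% = 2.8355%
β_Corwin = Cov / Var(R_m) = 0.03815 / 0.02603 = 1.4656
E(R_Corwin) = R_f + β × MRP = 2.8355% + 1.4656 × 4.8163% = 9.89%

9.89%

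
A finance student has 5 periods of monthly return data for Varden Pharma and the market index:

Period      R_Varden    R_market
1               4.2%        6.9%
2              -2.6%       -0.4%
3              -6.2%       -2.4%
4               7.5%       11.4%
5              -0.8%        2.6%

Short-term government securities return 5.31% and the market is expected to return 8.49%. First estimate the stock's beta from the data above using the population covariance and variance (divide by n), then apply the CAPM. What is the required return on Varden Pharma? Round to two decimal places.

Mean R_i = (4.2 − 2.6 − 6.2 + 7.5 − 0.8) / 5 = 0.4200%
Mean R_m = (6.9 − 0.4 − 2.4 + 11.4 + 2.6) / 5 = 3.6200%
Σ(R_i − R̄_i)(R_m − R̄_m) = 120.7180  ⇒  Cov = 120.7180 / 5 = 24.1436
Σ(R_m − R̄_m)² = 124.7280  ⇒  Var(R_m) = 124.7280 / 5 = 24.9456
β = Cov / Var(R_m) = 24.1436 / 24.9456 = 0.9679
MRP = 8.49% − 5.31% = 3.18%
E(R) = R_f + β × MRP = 5.31% + 0.9679 × 3.18% = 8.39%

8.39%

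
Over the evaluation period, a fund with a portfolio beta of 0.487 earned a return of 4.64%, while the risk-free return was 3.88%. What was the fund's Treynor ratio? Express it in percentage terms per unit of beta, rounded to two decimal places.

Treynor = (R_P − R_f) / β_P = (4.64% − 3.88%) / 0.4870 = 0.76% / 0.4870 = 1.56%

1.56%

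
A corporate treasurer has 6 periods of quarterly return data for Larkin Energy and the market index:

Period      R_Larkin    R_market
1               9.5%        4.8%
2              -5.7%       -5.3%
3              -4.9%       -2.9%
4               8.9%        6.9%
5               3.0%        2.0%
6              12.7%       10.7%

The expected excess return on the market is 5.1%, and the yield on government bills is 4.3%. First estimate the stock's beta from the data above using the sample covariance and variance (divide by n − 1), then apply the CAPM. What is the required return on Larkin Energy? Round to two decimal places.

Mean R_i = (9.5 − 5.7 − 4.9 + 8.9 + 3.0 + 12.7) / 6 = 3.9167%
Mean R_m = (4.8 − 5.3 − 2.9 + 6.9 + 2.0 + 10.7) / 6 = 2.7000%
Σ(R_i − R̄_i)(R_m − R̄_m) = 229.8700  ⇒  Cov = 229.8700 / 5 = 45.9740
Σ(R_m − R̄_m)² = 181.9000  ⇒  Var(R_m) = 181.9000 / 5 = 36.3800
β = Cov / Var(R_m) = 45.9740 / 36.3800 = 1.2637
E(R) = R_f + β × MRP = 4.3% + 1.2637 × 5.1% = 10.74%

10.74%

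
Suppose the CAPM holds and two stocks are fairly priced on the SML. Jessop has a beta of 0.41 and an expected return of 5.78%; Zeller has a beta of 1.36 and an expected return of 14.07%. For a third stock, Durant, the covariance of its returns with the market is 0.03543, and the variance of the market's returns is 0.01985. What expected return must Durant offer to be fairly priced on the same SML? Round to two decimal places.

MRP = (14.07% − 5.78%) / (1.36 − 0.41) = 8.7263%
R_f = 5.78% − 0.41 × 8.7263% = 2.2022%
β_Durant = Cov / Var(R_m) = 0.03543 / 0.01985 = 1.7849
E(R_Durant) = R_f + β × MRP = 2.2022% + 1.7849 × 8.7263% = 17.78%

17.78%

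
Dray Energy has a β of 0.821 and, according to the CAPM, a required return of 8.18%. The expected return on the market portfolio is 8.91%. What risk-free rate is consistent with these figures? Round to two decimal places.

4.83%

E(R) = R_f + β(E(R_m) − R_f) = R_f(1 − β) + β·E(R_m)
8.18% = R_f × (1 − 0.821) + 0.821 × 8.91%
8.18% = R_f × 0.179 + 7.31511%
R_f = (8.18% − 7.31511%) / 0.179 = 4.83%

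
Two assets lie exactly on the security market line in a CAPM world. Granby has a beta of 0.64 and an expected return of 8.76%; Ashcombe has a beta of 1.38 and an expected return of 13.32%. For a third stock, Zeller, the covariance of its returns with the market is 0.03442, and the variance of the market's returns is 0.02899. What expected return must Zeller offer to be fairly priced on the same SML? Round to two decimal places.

MRP = (13.32% − 8.76%) / (1.38 − 0.64) = 6.1622%
R_f = 8.76% − 0.64 × 6.1622% = 4.8162%
β_Zeller = Cov / Var(R_m) = 0.03442 / 0.02899 = 1.1873
E(R_Zeller) = R_f + β × MRP = 4.8162% + 1.1873 × 6.1622% = 12.13%

12.13%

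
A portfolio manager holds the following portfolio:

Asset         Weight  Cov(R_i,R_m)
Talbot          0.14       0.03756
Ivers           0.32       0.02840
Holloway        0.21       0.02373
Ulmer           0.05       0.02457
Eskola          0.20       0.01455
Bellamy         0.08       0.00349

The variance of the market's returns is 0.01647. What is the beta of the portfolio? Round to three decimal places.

1.442

β_Talbot = 0.03756 / 0.01647 = 2.2805
β_Ivers = 0.02840 / 0.01647 = 1.7243
β_Holloway = 0.02373 / 0.01647 = 1.4408
β_Ulmer = 0.02457 / 0.01647 = 1.4918
β_Eskola = 0.01455 / 0.01647 = 0.8834
β_Bellamy = 0.00349 / 0.01647 = 0.2119
β_P = Σ w_i β_i = 0.14×2.2805 + 0.32×1.7243 + 0.21×1.4408 + 0.05×1.4918 + 0.20×0.8834 + 0.08×0.2119 = 1.4418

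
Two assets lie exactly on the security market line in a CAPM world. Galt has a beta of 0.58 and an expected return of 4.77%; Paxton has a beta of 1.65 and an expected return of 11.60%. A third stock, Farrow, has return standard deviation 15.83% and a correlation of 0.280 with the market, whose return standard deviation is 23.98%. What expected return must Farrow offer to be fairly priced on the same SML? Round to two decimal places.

MRP = (11.60% − 4.77%) / (1.65 − 0.58) = 6.3832%
R_f = 4.77% − 0.58 × 6.3832% = 1.0677%
β_Farrow = ρ·σ_i/σ_m = 0.280 × 15.83 / 23.98 = 0.1848
E(R_Farrow) = R_f + β × MRP = 1.0677% + 0.1848 × 6.3832% = 2.25%

2.25%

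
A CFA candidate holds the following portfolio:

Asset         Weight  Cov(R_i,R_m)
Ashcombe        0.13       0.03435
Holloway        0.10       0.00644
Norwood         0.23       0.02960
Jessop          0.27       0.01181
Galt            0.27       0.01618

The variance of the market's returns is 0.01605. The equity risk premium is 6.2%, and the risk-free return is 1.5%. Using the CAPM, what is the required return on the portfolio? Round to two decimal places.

β_Ashcombe = 0.03435 / 0.01605 = 2.1402
β_Holloway = 0.00644 / 0.01605 = 0.4012
β_Norwood = 0.02960 / 0.01605 = 1.8442
β_Jessop = 0.01181 / 0.01605 = 0.7358
β_Galt = 0.01618 / 0.01605 = 1.0081
β_P = Σ w_i β_i = 0.13×2.1402 + 0.10×0.4012 + 0.23×1.8442 + 0.27×0.7358 + 0.27×1.0081 = 1.2134
E(R_P) = R_f + β_P × MRP = 1.5% + 1.2134 × 6.2% = 9.02%

9.02%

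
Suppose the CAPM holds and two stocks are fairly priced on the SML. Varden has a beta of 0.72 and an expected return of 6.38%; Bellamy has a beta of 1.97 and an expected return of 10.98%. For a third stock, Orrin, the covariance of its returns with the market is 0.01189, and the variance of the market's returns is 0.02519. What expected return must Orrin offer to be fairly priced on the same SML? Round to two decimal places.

5.47%

MRP = (10.98% − 6.38%) / (1.97 − 0.72) = 3.6800%
R_f = 6.38% − 0.72 × 3.6800% = 3.7304%
β_Orrin = Cov / Var(R_m) = 0.01189 / 0.02519 = 0.4720
E(R_Orrin) = R_f + β × MRP = 3.7304% + 0.4720 × 3.6800% = 5.47%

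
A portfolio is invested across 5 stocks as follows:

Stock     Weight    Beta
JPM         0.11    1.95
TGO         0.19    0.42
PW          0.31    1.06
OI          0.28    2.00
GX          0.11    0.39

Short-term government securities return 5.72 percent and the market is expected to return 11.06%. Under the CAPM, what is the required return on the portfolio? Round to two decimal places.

12.27%

β_P = Σ w_i β_i = 0.11×1.95 + 0.19×0.42 + 0.31×1.06 + 0.28×2.00 + 0.11×0.39 = 1.2258
MRP = 11.06% − 5.72% = 5.34%
E(R_P) = R_f + β_P × MRP = 5.72% + 1.2258 × 5.34% = 12.27%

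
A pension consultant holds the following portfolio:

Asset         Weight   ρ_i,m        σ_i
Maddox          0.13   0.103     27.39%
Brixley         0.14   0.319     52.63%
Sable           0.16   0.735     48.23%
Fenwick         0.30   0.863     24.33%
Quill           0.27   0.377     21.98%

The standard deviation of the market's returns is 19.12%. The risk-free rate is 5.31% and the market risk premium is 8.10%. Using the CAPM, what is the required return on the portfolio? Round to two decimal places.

12.48%

β_Maddox = 0.103 × 27.39% / 19.12% = 0.1476
β_Brixley = 0.319 × 52.63% / 19.12% = 0.8781
β_Sable = 0.735 × 48.23% / 19.12% = 1.8540
β_Fenwick = 0.863 × 24.33% / 19.12% = 1.0982
β_Quill = 0.377 × 21.98% / 19.12% = 0.4334
β_P = Σ w_i β_i = 0.13×0.1476 + 0.14×0.8781 + 0.16×1.8540 + 0.30×1.0982 + 0.27×0.4334 = 0.8852
E(R_P) = R_f + β_P × MRP = 5.31% + 0.8852 × 8.10% = 12.48%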